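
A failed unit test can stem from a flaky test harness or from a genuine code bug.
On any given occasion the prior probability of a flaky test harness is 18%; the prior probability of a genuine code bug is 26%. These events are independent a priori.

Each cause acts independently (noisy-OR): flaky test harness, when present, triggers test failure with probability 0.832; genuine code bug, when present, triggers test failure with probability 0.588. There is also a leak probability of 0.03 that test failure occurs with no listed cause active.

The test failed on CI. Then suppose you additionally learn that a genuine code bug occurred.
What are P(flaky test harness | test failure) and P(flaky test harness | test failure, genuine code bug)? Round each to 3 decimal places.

P(flaky test harness | test failure) ≈ 0.515; P(flaky test harness | test failure, genuine code bug) ≈ 0.254

Under noisy-OR, P(test failure | causes) = 1 − (1−0.03)·∏(1−qᵢ) over the active causes.
Numerator (weight on configurations with flaky test harness): 0.111494 + 0.043658 = 0.155152
The normalizing constant is 0.03×0.82×0.74 + 0.60036×0.82×0.26 + 0.83704×0.18×0.74 + 0.93286×0.18×0.26 = 0.301353
Posterior = 0.155152 / 0.301353 ≈ 0.515

Now condition on the additional information:
Sum P(test failure|·) weighted by the priors over both values of flaky test harness:
  P(test failure | genuine code bug) = 0.60036×0.82 + 0.93286×0.18
        = 0.492295 + 0.167915 = 0.660210
Keeping only the flaky test harness-present terms gives 0.167915, so
  P(flaky test harness | test failure, genuine code bug) = 0.167915 / 0.660210 ≈ 0.254
The drop from 0.515 to 0.254 is the explaining-away (discounting) effect.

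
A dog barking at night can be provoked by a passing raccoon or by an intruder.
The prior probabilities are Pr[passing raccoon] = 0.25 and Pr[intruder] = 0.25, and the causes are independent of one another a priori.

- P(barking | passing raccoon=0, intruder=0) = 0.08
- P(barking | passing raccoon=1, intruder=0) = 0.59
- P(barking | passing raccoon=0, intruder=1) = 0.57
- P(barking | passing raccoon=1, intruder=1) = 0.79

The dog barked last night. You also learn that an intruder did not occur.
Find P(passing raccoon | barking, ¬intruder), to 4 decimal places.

P(passing raccoon | barking, ¬intruder) ≈ 0.7108

Numerator (weight on configurations with passing raccoon): 0.59×0.25 = 0.147500
The normalizing constant is 0.08×0.75 + 0.59×0.25 = 0.207500
Posterior = 0.147500 / 0.207500 ≈ 0.7108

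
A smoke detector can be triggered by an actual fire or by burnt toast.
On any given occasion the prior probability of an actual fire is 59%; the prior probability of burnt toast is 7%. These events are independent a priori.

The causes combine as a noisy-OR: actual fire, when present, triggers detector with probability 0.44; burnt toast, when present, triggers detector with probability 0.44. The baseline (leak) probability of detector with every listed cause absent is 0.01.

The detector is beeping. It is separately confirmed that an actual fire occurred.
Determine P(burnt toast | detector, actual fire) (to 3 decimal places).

P(burnt toast | detector, actual fire) ≈ 0.104

Under noisy-OR, P(detector | causes) = 1 − (1−0.01)·∏(1−qᵢ) over the active causes.
P(detector | actual fire) = 0.4456*0.93 + 0.689536*0.07 = 0.414408 + 0.048268 = 0.462676
Of this, 0.048268 comes from 0.689536*0.07 (the burnt toast=true cases).
Hence the posterior is 0.048268/0.462676 ≈ 0.104.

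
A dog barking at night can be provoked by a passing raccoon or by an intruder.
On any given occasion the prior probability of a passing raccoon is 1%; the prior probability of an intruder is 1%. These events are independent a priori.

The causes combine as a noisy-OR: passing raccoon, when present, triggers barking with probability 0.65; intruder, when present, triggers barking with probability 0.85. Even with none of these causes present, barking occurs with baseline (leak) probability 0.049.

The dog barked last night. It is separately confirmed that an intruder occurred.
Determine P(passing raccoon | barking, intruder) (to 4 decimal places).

P(passing raccoon | barking, intruder) ≈ 0.0111

Under noisy-OR, P(barking | causes) = 1 − (1−0.049)·∏(1−qᵢ) over the active causes.
Numerator (weight on configurations with passing raccoon): 0.950072·0.01 = 0.009501
Normalizer over all consistent configurations: 0.85735·0.99 + 0.950072·0.01 = 0.858277
P(passing raccoon | barking, intruder) = 0.009501/0.858277 ≈ 0.0111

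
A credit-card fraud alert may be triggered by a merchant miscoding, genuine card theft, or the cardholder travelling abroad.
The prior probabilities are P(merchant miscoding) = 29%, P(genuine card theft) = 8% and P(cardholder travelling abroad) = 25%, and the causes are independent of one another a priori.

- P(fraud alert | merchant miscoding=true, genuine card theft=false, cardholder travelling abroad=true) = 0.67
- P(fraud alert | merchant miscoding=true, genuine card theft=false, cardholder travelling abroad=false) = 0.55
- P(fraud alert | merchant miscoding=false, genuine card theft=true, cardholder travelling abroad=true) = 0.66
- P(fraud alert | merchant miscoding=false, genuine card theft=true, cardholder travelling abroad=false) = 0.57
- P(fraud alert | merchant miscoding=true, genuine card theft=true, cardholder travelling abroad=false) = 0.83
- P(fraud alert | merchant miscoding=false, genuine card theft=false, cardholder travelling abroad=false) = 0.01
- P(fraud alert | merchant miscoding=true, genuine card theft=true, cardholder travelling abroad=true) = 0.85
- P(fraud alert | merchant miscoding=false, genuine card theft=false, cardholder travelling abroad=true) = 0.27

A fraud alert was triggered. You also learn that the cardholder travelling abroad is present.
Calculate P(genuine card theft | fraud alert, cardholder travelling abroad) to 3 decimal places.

P(fraud alert | cardholder travelling abroad) = 0.27×0.71×0.92 + 0.66×0.71×0.08 + 0.67×0.29×0.92 + 0.85×0.29×0.08 = 0.176364 + 0.037488 + 0.178756 + 0.019720 = 0.412328
Restricting to configurations with genuine card theft present: 0.037488 + 0.019720 = 0.057208.
So P(genuine card theft | fraud alert, cardholder travelling abroad) = 0.057208/0.412328 ≈ 0.139.

P(genuine card theft | fraud alert, cardholder travelling abroad) ≈ 0.139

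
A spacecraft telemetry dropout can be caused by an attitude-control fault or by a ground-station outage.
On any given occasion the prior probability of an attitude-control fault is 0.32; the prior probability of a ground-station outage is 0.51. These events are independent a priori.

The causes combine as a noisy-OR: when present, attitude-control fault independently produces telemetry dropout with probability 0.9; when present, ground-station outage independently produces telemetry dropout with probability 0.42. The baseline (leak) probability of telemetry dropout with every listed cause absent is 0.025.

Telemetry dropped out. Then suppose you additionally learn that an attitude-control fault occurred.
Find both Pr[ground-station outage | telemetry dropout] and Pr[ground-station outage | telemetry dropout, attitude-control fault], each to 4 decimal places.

Pr[ground-station outage | telemetry dropout] ≈ 0.6703; Pr[ground-station outage | telemetry dropout, attitude-control fault] ≈ 0.5211

Under noisy-OR, P(telemetry dropout | causes) = 1 − (1−0.025)·∏(1−qᵢ) over the active causes.
P(telemetry dropout) = 0.025×0.68×0.49 + 0.4345×0.68×0.51 + 0.9025×0.32×0.49 + 0.94345×0.32×0.51 = 0.008330 + 0.150685 + 0.141512 + 0.153971 = 0.454498
Of this, 0.304656 comes from 0.150685 + 0.153971 (the ground-station outage=true cases).
Hence the posterior is 0.304656/0.454498 ≈ 0.6703.

With the extra evidence:
Weight on ground-station outage=true, given the evidence: 0.94345*0.51 = 0.481160
Denominator P(telemetry dropout | attitude-control fault): 0.9025*0.49 + 0.94345*0.51 = 0.923385
Posterior = 0.481160 / 0.923385 ≈ 0.5211
Conditioning on attitude-control fault lowers the posterior on ground-station outage: the classic explaining-away effect in a common-effect structure.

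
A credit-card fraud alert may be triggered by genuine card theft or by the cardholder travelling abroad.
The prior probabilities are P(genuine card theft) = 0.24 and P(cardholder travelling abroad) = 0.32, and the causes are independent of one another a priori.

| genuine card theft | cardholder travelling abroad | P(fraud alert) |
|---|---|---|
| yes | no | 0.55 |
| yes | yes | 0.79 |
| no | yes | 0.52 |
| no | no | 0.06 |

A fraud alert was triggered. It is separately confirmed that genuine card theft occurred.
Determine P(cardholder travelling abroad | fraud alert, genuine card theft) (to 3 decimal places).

P(cardholder travelling abroad | fraud alert, genuine card theft) ≈ 0.403

P(fraud alert | genuine card theft) = 0.55·0.68 + 0.79·0.32 = 0.374000 + 0.252800 = 0.626800
Of this, 0.252800 comes from 0.79·0.32 (the cardholder travelling abroad=true cases).
P(cardholder travelling abroad | fraud alert, genuine card theft) = 0.252800 / 0.626800 ≈ 0.403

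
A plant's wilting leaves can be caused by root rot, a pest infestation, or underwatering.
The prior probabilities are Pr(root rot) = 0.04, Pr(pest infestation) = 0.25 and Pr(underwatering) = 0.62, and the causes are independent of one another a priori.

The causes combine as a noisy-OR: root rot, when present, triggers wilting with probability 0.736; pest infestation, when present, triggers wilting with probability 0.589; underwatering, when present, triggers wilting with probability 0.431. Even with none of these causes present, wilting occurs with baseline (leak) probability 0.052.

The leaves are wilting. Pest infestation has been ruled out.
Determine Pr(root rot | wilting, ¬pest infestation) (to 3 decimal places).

Pr(root rot | wilting, ¬pest infestation) ≈ 0.100

Under noisy-OR, P(wilting | causes) = 1 − (1−0.052)·∏(1−qᵢ) over the active causes.
Sum P(wilting|·) weighted by the priors over the 4 (root rot, underwatering) configurations:
  P(wilting | ¬pest infestation) = 0.052*0.96*0.38 + 0.460588*0.96*0.62 + 0.749728*0.04*0.38 + 0.857595*0.04*0.62
        = 0.018970 + 0.274142 + 0.011396 + 0.021268 = 0.325776
Configurations with root rot contribute 0.032664, so
  P(root rot | wilting, ¬pest infestation) = 0.032664 / 0.325776 ≈ 0.100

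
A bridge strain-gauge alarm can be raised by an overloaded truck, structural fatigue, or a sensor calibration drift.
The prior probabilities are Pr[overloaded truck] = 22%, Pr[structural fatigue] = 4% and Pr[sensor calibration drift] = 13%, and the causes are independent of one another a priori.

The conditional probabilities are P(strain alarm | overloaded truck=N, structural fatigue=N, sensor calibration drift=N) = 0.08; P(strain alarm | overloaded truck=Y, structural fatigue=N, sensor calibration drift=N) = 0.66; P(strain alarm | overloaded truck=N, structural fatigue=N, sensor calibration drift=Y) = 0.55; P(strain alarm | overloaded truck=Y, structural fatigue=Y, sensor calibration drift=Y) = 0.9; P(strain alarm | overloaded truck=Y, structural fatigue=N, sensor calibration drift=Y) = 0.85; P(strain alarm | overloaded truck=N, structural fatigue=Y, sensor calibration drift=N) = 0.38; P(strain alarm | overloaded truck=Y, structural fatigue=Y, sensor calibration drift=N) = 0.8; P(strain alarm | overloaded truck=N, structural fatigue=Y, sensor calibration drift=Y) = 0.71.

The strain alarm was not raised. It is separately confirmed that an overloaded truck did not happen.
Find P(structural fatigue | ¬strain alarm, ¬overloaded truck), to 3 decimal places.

P(structural fatigue | ¬strain alarm, ¬overloaded truck) ≈ 0.027

P(¬strain alarm | ¬overloaded truck) = 0.92·0.96·0.87 + 0.45·0.96·0.13 + 0.62·0.04·0.87 + 0.29·0.04·0.13 = 0.768384 + 0.056160 + 0.021576 + 0.001508 = 0.847628
Restricting to configurations with structural fatigue present: 0.021576 + 0.001508 = 0.023084.
So P(structural fatigue | ¬strain alarm, ¬overloaded truck) = 0.023084/0.847628 ≈ 0.027.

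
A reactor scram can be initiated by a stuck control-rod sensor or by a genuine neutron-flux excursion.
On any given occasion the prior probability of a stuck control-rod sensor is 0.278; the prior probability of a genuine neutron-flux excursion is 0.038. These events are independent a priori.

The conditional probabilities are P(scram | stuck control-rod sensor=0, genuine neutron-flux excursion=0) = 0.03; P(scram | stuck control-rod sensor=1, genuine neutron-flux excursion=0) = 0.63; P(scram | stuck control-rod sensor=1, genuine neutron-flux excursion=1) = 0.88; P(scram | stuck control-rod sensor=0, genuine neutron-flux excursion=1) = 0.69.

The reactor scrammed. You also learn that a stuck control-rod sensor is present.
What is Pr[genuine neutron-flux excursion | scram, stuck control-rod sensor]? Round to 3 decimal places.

Weight on genuine neutron-flux excursion=true, given the evidence: 0.88·0.038 = 0.033440
The normalizing constant is 0.63·0.962 + 0.88·0.038 = 0.639500
Posterior = 0.033440 / 0.639500 ≈ 0.052

Pr[genuine neutron-flux excursion | scram, stuck control-rod sensor] ≈ 0.052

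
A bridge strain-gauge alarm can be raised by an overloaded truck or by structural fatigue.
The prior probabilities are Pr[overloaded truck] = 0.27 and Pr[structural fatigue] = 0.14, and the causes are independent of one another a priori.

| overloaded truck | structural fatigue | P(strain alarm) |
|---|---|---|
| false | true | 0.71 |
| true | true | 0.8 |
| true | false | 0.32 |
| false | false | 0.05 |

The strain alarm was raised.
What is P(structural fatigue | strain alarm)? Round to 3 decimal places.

By total probability over the 4 (overloaded truck, structural fatigue) configurations:
  P(strain alarm) = 0.05*0.73*0.86 + 0.71*0.73*0.14 + 0.32*0.27*0.86 + 0.8*0.27*0.14
        = 0.031390 + 0.072562 + 0.074304 + 0.030240 = 0.208496
The terms with structural fatigue present sum to 0.102802, so
  P(structural fatigue | strain alarm) = 0.102802 / 0.208496 ≈ 0.493

P(structural fatigue | strain alarm) ≈ 0.493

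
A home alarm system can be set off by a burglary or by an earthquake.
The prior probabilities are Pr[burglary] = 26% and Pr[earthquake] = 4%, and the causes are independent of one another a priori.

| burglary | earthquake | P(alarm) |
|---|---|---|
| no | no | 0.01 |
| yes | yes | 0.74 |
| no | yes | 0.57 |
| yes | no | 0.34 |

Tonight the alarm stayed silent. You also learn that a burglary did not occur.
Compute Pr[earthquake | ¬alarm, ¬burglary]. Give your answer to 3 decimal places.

Pr[earthquake | ¬alarm, ¬burglary] ≈ 0.018

Weight on earthquake=true, given the evidence: 0.43*0.04 = 0.017200
The normalizing constant is 0.99*0.96 + 0.43*0.04 = 0.967600
P(earthquake | ¬alarm, ¬burglary) = 0.017200/0.967600 ≈ 0.018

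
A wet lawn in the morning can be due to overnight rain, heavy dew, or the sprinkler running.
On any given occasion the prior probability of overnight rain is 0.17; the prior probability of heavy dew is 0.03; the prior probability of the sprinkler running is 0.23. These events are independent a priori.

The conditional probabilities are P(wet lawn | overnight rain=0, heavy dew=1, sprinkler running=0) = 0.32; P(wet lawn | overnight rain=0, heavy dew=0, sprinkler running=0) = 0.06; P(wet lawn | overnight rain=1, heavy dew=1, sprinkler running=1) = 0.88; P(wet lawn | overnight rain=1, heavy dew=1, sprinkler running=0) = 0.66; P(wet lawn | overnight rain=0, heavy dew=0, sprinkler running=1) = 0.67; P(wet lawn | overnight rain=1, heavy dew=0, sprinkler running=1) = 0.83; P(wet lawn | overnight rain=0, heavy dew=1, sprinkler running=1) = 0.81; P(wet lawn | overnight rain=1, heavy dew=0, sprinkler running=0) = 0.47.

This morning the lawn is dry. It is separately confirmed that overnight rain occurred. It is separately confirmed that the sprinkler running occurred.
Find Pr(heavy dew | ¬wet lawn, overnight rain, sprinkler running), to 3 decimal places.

Pr(heavy dew | ¬wet lawn, overnight rain, sprinkler running) ≈ 0.021

Numerator (weight on configurations with heavy dew): 0.12×0.03 = 0.003600
Normalizer over all consistent configurations: 0.17×0.97 + 0.12×0.03 = 0.168500
P(heavy dew | ¬wet lawn, overnight rain, sprinkler running) = 0.003600/0.168500 ≈ 0.021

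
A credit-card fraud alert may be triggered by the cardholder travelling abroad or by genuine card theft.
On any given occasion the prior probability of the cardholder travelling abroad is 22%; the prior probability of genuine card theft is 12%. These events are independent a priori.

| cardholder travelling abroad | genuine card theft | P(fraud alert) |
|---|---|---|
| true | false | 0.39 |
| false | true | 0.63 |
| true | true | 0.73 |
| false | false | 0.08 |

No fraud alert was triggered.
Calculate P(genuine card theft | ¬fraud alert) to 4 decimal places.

P(genuine card theft | ¬fraud alert) ≈ 0.0528

For the numerator, keep only genuine card theft=true terms: 0.034632 + 0.007128 = 0.041760
Normalizer over all consistent configurations: 0.92*0.78*0.88 + 0.37*0.78*0.12 + 0.61*0.22*0.88 + 0.27*0.22*0.12 = 0.791344
P(genuine card theft | ¬fraud alert) = 0.041760/0.791344 ≈ 0.0528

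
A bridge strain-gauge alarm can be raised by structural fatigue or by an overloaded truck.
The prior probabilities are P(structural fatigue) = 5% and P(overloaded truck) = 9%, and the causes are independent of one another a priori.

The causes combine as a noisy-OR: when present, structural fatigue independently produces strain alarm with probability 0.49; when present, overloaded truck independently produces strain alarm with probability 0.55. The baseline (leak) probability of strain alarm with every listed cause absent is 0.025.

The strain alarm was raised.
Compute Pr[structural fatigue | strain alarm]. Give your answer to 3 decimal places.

Pr[structural fatigue | strain alarm] ≈ 0.275

Under noisy-OR, P(strain alarm | causes) = 1 − (1−0.025)·∏(1−qᵢ) over the active causes.
By total probability over the 4 (structural fatigue, overloaded truck) configurations:
  P(strain alarm) = 0.025·0.95·0.91 + 0.56125·0.95·0.09 + 0.50275·0.05·0.91 + 0.776238·0.05·0.09
        = 0.021612 + 0.047987 + 0.022875 + 0.003493 = 0.095967
The terms with structural fatigue present sum to 0.026368, so
  P(structural fatigue | strain alarm) = 0.026368 / 0.095967 ≈ 0.275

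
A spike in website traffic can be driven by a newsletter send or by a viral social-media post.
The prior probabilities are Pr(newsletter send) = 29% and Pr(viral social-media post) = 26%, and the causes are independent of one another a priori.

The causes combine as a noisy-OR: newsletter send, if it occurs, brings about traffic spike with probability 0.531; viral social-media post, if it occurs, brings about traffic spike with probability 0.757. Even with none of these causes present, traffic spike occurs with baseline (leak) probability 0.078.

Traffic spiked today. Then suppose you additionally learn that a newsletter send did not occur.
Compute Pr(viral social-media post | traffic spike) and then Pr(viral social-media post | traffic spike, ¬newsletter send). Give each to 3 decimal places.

Pr(viral social-media post | traffic spike) ≈ 0.564; Pr(viral social-media post | traffic spike, ¬newsletter send) ≈ 0.778

Under noisy-OR, P(traffic spike | causes) = 1 − (1−0.078)·∏(1−qᵢ) over the active causes.
Weight on viral social-media post=true, given the evidence: 0.143241 + 0.067477 = 0.210718
Denominator P(traffic spike): 0.078*0.71*0.74 + 0.775954*0.71*0.26 + 0.567582*0.29*0.74 + 0.894922*0.29*0.26 = 0.373502
Posterior = 0.210718 / 0.373502 ≈ 0.564

Now also conditioning on newsletter send≠true:
P(traffic spike | ¬newsletter send) = 0.078*0.74 + 0.775954*0.26 = 0.057720 + 0.201748 = 0.259468
Restricting to configurations with viral social-media post present: 0.775954*0.26 = 0.201748.
P(viral social-media post | traffic spike, ¬newsletter send) = 0.201748 / 0.259468 ≈ 0.778
Ruling out newsletter send raises the posterior on viral social-media post — the flip side of explaining away.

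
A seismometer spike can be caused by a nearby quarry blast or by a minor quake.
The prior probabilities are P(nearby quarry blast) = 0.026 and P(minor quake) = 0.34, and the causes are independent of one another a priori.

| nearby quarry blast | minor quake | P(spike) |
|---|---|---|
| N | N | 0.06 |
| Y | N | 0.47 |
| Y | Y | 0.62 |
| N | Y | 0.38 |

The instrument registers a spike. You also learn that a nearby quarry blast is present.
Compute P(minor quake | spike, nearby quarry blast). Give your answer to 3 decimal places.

P(minor quake | spike, nearby quarry blast) ≈ 0.405

By total probability over both values of minor quake:
  P(spike | nearby quarry blast) = 0.47×0.66 + 0.62×0.34
        = 0.310200 + 0.210800 = 0.521000
Keeping only the minor quake-present terms gives 0.210800, so
  P(minor quake | spike, nearby quarry blast) = 0.210800 / 0.521000 ≈ 0.405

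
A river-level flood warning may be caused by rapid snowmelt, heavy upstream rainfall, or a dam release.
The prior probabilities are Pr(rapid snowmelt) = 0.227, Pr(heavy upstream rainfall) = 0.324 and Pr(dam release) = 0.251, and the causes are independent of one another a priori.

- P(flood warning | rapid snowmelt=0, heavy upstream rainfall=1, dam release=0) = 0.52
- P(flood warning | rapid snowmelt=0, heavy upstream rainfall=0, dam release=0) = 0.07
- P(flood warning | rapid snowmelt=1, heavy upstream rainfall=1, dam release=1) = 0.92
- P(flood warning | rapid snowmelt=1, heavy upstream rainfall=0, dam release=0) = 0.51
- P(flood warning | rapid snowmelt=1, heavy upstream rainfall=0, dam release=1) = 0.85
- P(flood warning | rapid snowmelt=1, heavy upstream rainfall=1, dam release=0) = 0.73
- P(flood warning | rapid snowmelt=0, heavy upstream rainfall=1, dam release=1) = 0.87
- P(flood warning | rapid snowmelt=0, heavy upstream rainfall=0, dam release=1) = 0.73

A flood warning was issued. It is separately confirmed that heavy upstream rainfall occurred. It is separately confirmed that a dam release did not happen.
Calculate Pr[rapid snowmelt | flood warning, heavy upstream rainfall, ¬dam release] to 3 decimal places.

Pr[rapid snowmelt | flood warning, heavy upstream rainfall, ¬dam release] ≈ 0.292

Sum P(flood warning|·) weighted by the priors over both values of rapid snowmelt:
  P(flood warning | heavy upstream rainfall, ¬dam release) = 0.52*0.773 + 0.73*0.227
        = 0.401960 + 0.165710 = 0.567670
The terms with rapid snowmelt present sum to 0.165710, so
  P(rapid snowmelt | flood warning, heavy upstream rainfall, ¬dam release) = 0.165710 / 0.567670 ≈ 0.292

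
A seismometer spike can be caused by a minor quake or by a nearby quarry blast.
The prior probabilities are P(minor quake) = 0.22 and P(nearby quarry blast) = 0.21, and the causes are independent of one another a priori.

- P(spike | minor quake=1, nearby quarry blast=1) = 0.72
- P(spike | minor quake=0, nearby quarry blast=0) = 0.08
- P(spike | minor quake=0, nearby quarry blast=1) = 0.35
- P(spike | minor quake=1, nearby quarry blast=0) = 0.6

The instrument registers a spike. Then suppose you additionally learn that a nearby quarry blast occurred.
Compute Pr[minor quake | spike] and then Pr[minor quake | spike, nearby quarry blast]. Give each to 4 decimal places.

Pr[minor quake | spike] ≈ 0.5633; Pr[minor quake | spike, nearby quarry blast] ≈ 0.3672

P(spike) = 0.08×0.78×0.79 + 0.35×0.78×0.21 + 0.6×0.22×0.79 + 0.72×0.22×0.21 = 0.049296 + 0.057330 + 0.104280 + 0.033264 = 0.244170
Restricting to configurations with minor quake present: 0.104280 + 0.033264 = 0.137544.
P(minor quake | spike) = 0.137544 / 0.244170 ≈ 0.5633

Now condition on the additional information:
Sum P(spike|·) weighted by the priors over both values of minor quake:
  P(spike | nearby quarry blast) = 0.35·0.78 + 0.72·0.22
        = 0.273000 + 0.158400 = 0.431400
The terms with minor quake present sum to 0.158400, so
  P(minor quake | spike, nearby quarry blast) = 0.158400 / 0.431400 ≈ 0.3672
Conditioning on nearby quarry blast lowers the posterior on minor quake: the classic explaining-away effect in a common-effect structure.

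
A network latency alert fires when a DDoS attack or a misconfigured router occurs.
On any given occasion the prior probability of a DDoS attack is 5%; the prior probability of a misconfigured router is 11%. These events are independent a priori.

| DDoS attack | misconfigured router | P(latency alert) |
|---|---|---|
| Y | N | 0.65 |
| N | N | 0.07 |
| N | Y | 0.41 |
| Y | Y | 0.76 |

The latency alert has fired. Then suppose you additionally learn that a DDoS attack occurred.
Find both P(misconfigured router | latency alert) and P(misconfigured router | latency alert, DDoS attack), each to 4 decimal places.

P(misconfigured router | latency alert) ≈ 0.3480; P(misconfigured router | latency alert, DDoS attack) ≈ 0.1263

By total probability over the 4 (DDoS attack, misconfigured router) configurations:
  P(latency alert) = 0.07×0.95×0.89 + 0.41×0.95×0.11 + 0.65×0.05×0.89 + 0.76×0.05×0.11
        = 0.059185 + 0.042845 + 0.028925 + 0.004180 = 0.135135
The terms with misconfigured router present sum to 0.047025, so
  P(misconfigured router | latency alert) = 0.047025 / 0.135135 ≈ 0.3480

With the extra evidence:
Weight on misconfigured router=true, given the evidence: 0.76*0.11 = 0.083600
Denominator P(latency alert | DDoS attack): 0.65*0.89 + 0.76*0.11 = 0.662100
Posterior = 0.083600 / 0.662100 ≈ 0.1263
The drop from 0.3480 to 0.1263 is the explaining-away (discounting) effect.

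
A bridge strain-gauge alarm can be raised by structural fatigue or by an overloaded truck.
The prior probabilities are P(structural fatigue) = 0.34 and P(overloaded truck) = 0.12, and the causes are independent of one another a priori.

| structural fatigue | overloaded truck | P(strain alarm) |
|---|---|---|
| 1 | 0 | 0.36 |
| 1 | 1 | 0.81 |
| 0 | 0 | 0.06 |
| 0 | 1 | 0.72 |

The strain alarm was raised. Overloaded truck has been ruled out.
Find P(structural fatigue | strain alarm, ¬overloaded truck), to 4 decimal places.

P(structural fatigue | strain alarm, ¬overloaded truck) ≈ 0.7556

Enumerate both values of structural fatigue and weight by the priors:
  P(strain alarm | ¬overloaded truck) = 0.06*0.66 + 0.36*0.34
        = 0.039600 + 0.122400 = 0.162000
Configurations with structural fatigue contribute 0.122400, so
  P(structural fatigue | strain alarm, ¬overloaded truck) = 0.122400 / 0.162000 ≈ 0.7556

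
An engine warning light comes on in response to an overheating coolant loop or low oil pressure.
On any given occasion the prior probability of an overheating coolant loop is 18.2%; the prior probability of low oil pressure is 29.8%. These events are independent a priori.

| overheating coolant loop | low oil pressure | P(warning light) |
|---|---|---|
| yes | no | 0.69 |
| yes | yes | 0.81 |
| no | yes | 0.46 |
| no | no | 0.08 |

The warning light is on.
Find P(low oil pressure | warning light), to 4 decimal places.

Enumerate the 4 (overheating coolant loop, low oil pressure) configurations and weight by the priors:
  P(warning light) = 0.08·0.818·0.702 + 0.46·0.818·0.298 + 0.69·0.182·0.702 + 0.81·0.182·0.298
        = 0.045939 + 0.112131 + 0.088157 + 0.043931 = 0.290158
Keeping only the low oil pressure-present terms gives 0.156062, so
  P(low oil pressure | warning light) = 0.156062 / 0.290158 ≈ 0.5379

P(low oil pressure | warning light) ≈ 0.5379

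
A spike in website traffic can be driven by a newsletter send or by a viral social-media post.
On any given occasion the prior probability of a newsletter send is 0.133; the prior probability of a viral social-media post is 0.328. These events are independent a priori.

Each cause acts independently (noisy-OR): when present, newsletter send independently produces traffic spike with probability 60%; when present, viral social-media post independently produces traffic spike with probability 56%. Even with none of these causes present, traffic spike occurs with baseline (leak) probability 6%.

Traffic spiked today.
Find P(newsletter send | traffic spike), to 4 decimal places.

P(newsletter send | traffic spike) ≈ 0.3136

Under noisy-OR, P(traffic spike | causes) = 1 − (1−0.06)·∏(1−qᵢ) over the active causes.
P(traffic spike) = 0.06*0.867*0.672 + 0.5864*0.867*0.328 + 0.624*0.133*0.672 + 0.83456*0.133*0.328 = 0.034957 + 0.166758 + 0.055771 + 0.036407 = 0.293893
Restricting to configurations with newsletter send present: 0.055771 + 0.036407 = 0.092178.
P(newsletter send | traffic spike) = 0.092178 / 0.293893 ≈ 0.3136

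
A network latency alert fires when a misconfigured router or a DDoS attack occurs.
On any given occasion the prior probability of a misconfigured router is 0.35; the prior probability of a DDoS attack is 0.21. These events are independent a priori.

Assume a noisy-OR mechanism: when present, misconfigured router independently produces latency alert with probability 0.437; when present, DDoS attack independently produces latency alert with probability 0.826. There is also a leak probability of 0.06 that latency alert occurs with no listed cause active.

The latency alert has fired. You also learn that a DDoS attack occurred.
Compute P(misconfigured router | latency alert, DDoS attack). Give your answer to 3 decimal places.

P(misconfigured router | latency alert, DDoS attack) ≈ 0.369

Under noisy-OR, P(latency alert | causes) = 1 − (1−0.06)·∏(1−qᵢ) over the active causes.
By total probability over both values of misconfigured router:
  P(latency alert | DDoS attack) = 0.83644×0.65 + 0.907916×0.35
        = 0.543686 + 0.317771 = 0.861457
Keeping only the misconfigured router-present terms gives 0.317771, so
  P(misconfigured router | latency alert, DDoS attack) = 0.317771 / 0.861457 ≈ 0.369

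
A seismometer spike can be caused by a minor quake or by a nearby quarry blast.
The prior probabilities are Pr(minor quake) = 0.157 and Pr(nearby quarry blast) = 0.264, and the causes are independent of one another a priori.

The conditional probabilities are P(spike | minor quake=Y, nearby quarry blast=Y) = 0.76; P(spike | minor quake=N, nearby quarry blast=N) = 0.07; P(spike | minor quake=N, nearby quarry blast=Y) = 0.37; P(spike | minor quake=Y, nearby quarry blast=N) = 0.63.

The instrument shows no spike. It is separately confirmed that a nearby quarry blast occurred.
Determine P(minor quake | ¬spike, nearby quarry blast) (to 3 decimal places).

Sum P(¬spike|·) weighted by the priors over both values of minor quake:
  P(¬spike | nearby quarry blast) = 0.63×0.843 + 0.24×0.157
        = 0.531090 + 0.037680 = 0.568770
The terms with minor quake present sum to 0.037680, so
  P(minor quake | ¬spike, nearby quarry blast) = 0.037680 / 0.568770 ≈ 0.066

P(minor quake | ¬spike, nearby quarry blast) ≈ 0.066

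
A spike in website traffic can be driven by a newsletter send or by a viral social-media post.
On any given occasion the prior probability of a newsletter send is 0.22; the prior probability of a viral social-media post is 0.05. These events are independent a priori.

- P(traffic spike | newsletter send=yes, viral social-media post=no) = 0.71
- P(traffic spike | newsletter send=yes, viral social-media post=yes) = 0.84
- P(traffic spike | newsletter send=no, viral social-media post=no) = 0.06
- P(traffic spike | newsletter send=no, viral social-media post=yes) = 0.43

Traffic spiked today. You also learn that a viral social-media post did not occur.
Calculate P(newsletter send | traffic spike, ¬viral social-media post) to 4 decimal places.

P(newsletter send | traffic spike, ¬viral social-media post) ≈ 0.7695

For the numerator, keep only newsletter send=true terms: 0.71*0.22 = 0.156200
Denominator P(traffic spike | ¬viral social-media post): 0.06*0.78 + 0.71*0.22 = 0.203000
Posterior = 0.156200 / 0.203000 ≈ 0.7695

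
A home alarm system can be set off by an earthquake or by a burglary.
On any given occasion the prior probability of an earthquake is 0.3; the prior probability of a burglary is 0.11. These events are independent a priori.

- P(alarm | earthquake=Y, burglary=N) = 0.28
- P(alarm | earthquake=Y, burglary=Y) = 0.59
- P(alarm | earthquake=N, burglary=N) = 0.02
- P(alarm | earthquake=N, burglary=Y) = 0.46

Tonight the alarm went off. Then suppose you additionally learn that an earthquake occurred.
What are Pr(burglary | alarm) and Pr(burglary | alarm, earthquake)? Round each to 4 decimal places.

Pr(burglary | alarm) ≈ 0.3863; Pr(burglary | alarm, earthquake) ≈ 0.2066

Enumerate the 4 (earthquake, burglary) configurations and weight by the priors:
  P(alarm) = 0.02×0.7×0.89 + 0.46×0.7×0.11 + 0.28×0.3×0.89 + 0.59×0.3×0.11
        = 0.012460 + 0.035420 + 0.074760 + 0.019470 = 0.142110
Keeping only the burglary-present terms gives 0.054890, so
  P(burglary | alarm) = 0.054890 / 0.142110 ≈ 0.3863

With the extra evidence:
Numerator (weight on configurations with burglary): 0.59·0.11 = 0.064900
Normalizer over all consistent configurations: 0.28·0.89 + 0.59·0.11 = 0.314100
Posterior = 0.064900 / 0.314100 ≈ 0.2066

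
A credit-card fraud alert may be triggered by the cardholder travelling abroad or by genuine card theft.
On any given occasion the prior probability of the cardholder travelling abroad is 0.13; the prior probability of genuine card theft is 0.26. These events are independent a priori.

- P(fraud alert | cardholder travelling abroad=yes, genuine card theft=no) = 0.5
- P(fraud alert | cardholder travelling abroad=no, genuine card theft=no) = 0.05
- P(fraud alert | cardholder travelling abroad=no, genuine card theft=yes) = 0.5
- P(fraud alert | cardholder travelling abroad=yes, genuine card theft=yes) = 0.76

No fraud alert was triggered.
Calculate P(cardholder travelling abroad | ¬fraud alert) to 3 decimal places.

Numerator (weight on configurations with cardholder travelling abroad): 0.048100 + 0.008112 = 0.056212
Denominator P(¬fraud alert): 0.95·0.87·0.74 + 0.5·0.87·0.26 + 0.5·0.13·0.74 + 0.24·0.13·0.26 = 0.780922
P(cardholder travelling abroad | ¬fraud alert) = 0.056212/0.780922 ≈ 0.072

P(cardholder travelling abroad | ¬fraud alert) ≈ 0.072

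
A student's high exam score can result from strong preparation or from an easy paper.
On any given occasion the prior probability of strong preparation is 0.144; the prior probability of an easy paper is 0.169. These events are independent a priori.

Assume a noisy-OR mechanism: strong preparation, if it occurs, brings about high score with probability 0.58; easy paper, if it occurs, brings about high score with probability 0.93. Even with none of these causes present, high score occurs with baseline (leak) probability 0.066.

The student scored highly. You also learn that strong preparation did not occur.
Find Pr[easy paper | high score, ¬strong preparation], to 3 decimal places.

Under noisy-OR, P(high score | causes) = 1 − (1−0.066)·∏(1−qᵢ) over the active causes.
P(high score | ¬strong preparation) = 0.066*0.831 + 0.93462*0.169 = 0.054846 + 0.157951 = 0.212797
Of this, 0.157951 comes from 0.93462*0.169 (the easy paper=true cases).
P(easy paper | high score, ¬strong preparation) = 0.157951 / 0.212797 ≈ 0.742

Pr[easy paper | high score, ¬strong preparation] ≈ 0.742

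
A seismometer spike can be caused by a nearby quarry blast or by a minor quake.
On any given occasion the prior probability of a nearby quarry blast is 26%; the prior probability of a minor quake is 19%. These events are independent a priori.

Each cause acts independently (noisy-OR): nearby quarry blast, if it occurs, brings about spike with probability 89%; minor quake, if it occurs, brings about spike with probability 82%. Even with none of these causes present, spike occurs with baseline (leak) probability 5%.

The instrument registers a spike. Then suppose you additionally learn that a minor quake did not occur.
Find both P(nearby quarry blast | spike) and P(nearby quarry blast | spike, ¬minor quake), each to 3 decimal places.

Under noisy-OR, P(spike | causes) = 1 − (1−0.05)·∏(1−qᵢ) over the active causes.
Sum P(spike|·) weighted by the priors over the 4 (nearby quarry blast, minor quake) configurations:
  P(spike) = 0.05*0.74*0.81 + 0.829*0.74*0.19 + 0.8955*0.26*0.81 + 0.98119*0.26*0.19
        = 0.029970 + 0.116557 + 0.188592 + 0.048471 = 0.383590
The terms with nearby quarry blast present sum to 0.237063, so
  P(nearby quarry blast | spike) = 0.237063 / 0.383590 ≈ 0.618

Now condition on the additional information:
P(spike | ¬minor quake) = 0.05*0.74 + 0.8955*0.26 = 0.037000 + 0.232830 = 0.269830
The nearby quarry blast-present share is 0.8955*0.26 = 0.232830.
So P(nearby quarry blast | spike, ¬minor quake) = 0.232830/0.269830 ≈ 0.863.
With minor quake excluded, nearby quarry blast must carry more of the explanatory weight for the spike.

P(nearby quarry blast | spike) ≈ 0.618; P(nearby quarry blast | spike, ¬minor quake) ≈ 0.863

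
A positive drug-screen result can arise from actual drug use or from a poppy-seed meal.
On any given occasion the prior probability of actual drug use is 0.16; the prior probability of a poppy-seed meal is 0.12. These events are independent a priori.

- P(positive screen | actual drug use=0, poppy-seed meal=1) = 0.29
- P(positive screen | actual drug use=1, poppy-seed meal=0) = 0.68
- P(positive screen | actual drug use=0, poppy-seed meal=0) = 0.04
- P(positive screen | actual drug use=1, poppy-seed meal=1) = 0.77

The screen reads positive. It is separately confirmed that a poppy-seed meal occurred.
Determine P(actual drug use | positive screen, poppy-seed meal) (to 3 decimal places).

P(actual drug use | positive screen, poppy-seed meal) ≈ 0.336

Enumerate both values of actual drug use and weight by the priors:
  P(positive screen | poppy-seed meal) = 0.29*0.84 + 0.77*0.16
        = 0.243600 + 0.123200 = 0.366800
Keeping only the actual drug use-present terms gives 0.123200, so
  P(actual drug use | positive screen, poppy-seed meal) = 0.123200 / 0.366800 ≈ 0.336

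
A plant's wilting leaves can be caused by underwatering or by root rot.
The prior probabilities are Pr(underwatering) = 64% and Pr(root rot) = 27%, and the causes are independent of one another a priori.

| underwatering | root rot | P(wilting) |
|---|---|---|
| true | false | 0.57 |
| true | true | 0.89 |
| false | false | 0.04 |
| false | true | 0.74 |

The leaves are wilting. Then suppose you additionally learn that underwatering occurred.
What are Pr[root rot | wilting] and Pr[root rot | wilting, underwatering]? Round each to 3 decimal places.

Pr[root rot | wilting] ≈ 0.449; Pr[root rot | wilting, underwatering] ≈ 0.366

P(wilting) = 0.04×0.36×0.73 + 0.74×0.36×0.27 + 0.57×0.64×0.73 + 0.89×0.64×0.27 = 0.010512 + 0.071928 + 0.266304 + 0.153792 = 0.502536
Restricting to configurations with root rot present: 0.071928 + 0.153792 = 0.225720.
So P(root rot | wilting) = 0.225720/0.502536 ≈ 0.449.

Now also conditioning on underwatering=true:
For the numerator, keep only root rot=true terms: 0.89*0.27 = 0.240300
Denominator P(wilting | underwatering): 0.57*0.73 + 0.89*0.27 = 0.656400
Posterior = 0.240300 / 0.656400 ≈ 0.366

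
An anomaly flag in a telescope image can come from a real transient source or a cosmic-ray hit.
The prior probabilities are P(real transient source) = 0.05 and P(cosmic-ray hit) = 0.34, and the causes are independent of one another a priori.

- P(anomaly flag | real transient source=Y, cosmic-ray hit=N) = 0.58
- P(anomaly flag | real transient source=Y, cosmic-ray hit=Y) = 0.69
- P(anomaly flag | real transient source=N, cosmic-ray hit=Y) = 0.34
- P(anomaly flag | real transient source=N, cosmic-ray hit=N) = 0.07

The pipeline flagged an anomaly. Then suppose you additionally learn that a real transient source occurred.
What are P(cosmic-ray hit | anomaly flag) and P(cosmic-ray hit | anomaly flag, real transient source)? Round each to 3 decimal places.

P(cosmic-ray hit | anomaly flag) ≈ 0.659; P(cosmic-ray hit | anomaly flag, real transient source) ≈ 0.380

Weight on cosmic-ray hit=true, given the evidence: 0.109820 + 0.011730 = 0.121550
Denominator P(anomaly flag): 0.07×0.95×0.66 + 0.34×0.95×0.34 + 0.58×0.05×0.66 + 0.69×0.05×0.34 = 0.184580
Posterior = 0.121550 / 0.184580 ≈ 0.659

Now also conditioning on real transient source=true:
By total probability over both values of cosmic-ray hit:
  P(anomaly flag | real transient source) = 0.58*0.66 + 0.69*0.34
        = 0.382800 + 0.234600 = 0.617400
Keeping only the cosmic-ray hit-present terms gives 0.234600, so
  P(cosmic-ray hit | anomaly flag, real transient source) = 0.234600 / 0.617400 ≈ 0.380
This is intercausal reasoning (explaining away): once real transient source accounts for the anomaly flag, cosmic-ray hit becomes less likely.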